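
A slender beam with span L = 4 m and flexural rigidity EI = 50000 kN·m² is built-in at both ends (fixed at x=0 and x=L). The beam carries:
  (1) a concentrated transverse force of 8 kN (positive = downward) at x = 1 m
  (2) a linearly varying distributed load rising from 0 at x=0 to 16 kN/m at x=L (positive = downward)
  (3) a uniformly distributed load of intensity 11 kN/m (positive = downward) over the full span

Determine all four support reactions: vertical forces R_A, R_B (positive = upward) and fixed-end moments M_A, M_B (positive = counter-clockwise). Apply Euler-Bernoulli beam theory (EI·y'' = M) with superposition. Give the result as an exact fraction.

Load 1 — point force P=8 kN at a=1 m (b=L-a=3):
  R_A = Pb²(3a+b)/L³ = 8·3²·(3·1+3)/4³ = 27/4 kN
  M_A = Pab²/L² = 8·1·3²/4² = 9/2 kN·m
  R_B = Pa²(a+3b)/L³ = 8·1²·(1+3·3)/4³ = 5/4 kN
  M_B = -Pa²b/L² = -8·1²·3/4² = -3/2 kN·m
Load 2 — triangular load w₀=16 kN/m (0→w₀ over full span):
  R_A = 3w₀L/20 = 3·16·4/20 = 48/5 kN
  M_A = w₀L²/30 = 16·4²/30 = 128/15 kN·m
  R_B = 7w₀L/20 = 7·16·4/20 = 112/5 kN
  M_B = -w₀L²/20 = -16·4²/20 = -64/5 kN·m
Load 3 — uniform load w=11 kN/m over full span:
  R_A = wL/2 = 11·4/2 = 22 kN
  M_A = wL²/12 = 11·4²/12 = 44/3 kN·m
  R_B = wL/2 = 11·4/2 = 22 kN
  M_B = -wL²/12 = -11·4²/12 = -44/3 kN·m
Superposition: R_A = 767/20 kN, M_A = 277/10 kN·m, R_B = 913/20 kN, M_B = -869/30 kN·m

R_A = 767/20 kN, M_A = 277/10 kN·m, R_B = 913/20 kN, M_B = -869/30 kN·m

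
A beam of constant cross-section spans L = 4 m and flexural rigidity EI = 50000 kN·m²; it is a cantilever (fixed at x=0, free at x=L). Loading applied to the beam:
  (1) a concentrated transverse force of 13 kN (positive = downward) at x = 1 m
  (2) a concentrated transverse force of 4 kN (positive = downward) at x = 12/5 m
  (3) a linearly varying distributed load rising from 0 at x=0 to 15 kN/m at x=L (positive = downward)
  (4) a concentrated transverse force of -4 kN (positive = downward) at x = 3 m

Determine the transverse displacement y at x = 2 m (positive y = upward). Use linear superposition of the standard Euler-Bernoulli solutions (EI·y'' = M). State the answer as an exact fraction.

y(2) = -3811/1500000 m

Load 1 — point force P=13 kN at a=1 m (b=L-a=3):
  y_1 = -Pa²(3x-a)/(6EI)  [x>a] = -13·1²·(3·2-1)/(6·50000) = -13/60000 m
Load 2 — point force P=4 kN at a=12/5 m (b=L-a=8/5):
  y_2 = -Px²(3a-x)/(6EI)  [x≤a] = -4·2²·(3·(12/5)-2)/(6·50000) = -13/46875 m
Load 3 — triangular load w₀=15 kN/m (0→w₀ over full span):
  y_3 = (w₀Lx³/12-w₀L²x²/6-w₀x⁵/(120L))/EI = (15·4·2³/12-15·4²·2²/6-15·2⁵/(120·4))/50000 = -121/50000 m
Load 4 — point force P=-4 kN at a=3 m (b=L-a=1):
  y_4 = -Px²(3a-x)/(6EI)  [x≤a] = -(-4)·2²·(3·3-2)/(6·50000) = 7/18750 m
Superposition: y = Σ y_i = -3811/1500000 m ≈ -0.002541 m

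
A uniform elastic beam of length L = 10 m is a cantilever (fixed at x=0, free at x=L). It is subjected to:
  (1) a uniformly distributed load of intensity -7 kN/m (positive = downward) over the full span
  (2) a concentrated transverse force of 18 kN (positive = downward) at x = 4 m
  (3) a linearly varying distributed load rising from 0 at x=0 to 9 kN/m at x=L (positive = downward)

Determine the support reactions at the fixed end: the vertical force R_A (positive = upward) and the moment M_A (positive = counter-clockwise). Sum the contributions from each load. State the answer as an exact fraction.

R_A = -7 kN, M_A = 22 kN·m

Load 1 — uniform load w=-7 kN/m over full span:
  R_A = wL = (-7)·10 = -70 kN
  M_A = wL²/2 = (-7)·10²/2 = -350 kN·m
Load 2 — point force P=18 kN at a=4 m (b=L-a=6):
  R_A = P = 18 kN
  M_A = Pa = 18·4 = 72 kN·m
Load 3 — triangular load w₀=9 kN/m (0→w₀ over full span):
  R_A = w₀L/2 = 9·10/2 = 45 kN
  M_A = w₀L²/3 = 9·10²/3 = 300 kN·m
Superposition: R_A = -7 kN, M_A = 22 kN·m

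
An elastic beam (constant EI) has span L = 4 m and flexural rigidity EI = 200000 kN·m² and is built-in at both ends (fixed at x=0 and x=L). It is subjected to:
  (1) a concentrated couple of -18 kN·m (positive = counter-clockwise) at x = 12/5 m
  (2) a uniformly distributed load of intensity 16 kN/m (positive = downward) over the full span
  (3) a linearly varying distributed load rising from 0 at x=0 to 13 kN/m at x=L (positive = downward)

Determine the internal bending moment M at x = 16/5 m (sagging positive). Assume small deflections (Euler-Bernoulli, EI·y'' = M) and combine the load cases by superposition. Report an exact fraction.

Load 1 — applied couple M₀=-18 kN·m at a=12/5 m (b=L-a=8/5):
  M_1 = R_Ax - M_A - M₀  [x>a] with R_A=-162/25, M_A=-144/25 = (-162/25)·(16/5) - (-144/25) - (-18) = 378/125 kN·m
Load 2 — uniform load w=16 kN/m over full span:
  M_2 = wLx/2 - wL²/12 - wx²/2 = 16·4·(16/5)/2 - 16·4²/12 - 16·(16/5)²/2 = -64/75 kN·m
Load 3 — triangular load w₀=13 kN/m (0→w₀ over full span):
  M_3 = 3w₀Lx/20 - w₀L²/30 - w₀x³/(6L) = 3·13·4·(16/5)/20 - 13·4²/30 - 13·(16/5)³/(6·4) = 104/375 kN·m
Superposition: M = Σ M_i = 306/125 kN·m ≈ 2.448000 kN·m

M(16/5) = 306/125 kN·m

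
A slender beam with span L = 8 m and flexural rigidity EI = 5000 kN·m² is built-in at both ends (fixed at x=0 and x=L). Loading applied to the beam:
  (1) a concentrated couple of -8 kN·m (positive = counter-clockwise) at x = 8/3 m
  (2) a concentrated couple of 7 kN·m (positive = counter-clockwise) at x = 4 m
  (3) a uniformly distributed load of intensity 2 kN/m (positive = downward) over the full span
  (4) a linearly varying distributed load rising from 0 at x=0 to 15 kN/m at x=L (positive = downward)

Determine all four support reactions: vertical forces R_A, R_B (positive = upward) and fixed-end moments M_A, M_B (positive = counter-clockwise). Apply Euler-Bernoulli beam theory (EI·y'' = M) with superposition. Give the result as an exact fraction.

Load 1 — applied couple M₀=-8 kN·m at a=8/3 m (b=L-a=16/3):
  R_A = 6M₀ab/L³ = 6·(-8)·(8/3)·(16/3)/8³ = -4/3 kN
  M_A = M₀b(2a-b)/L² = (-8)·(16/3)·(2·(8/3)-(16/3))/8² = 0 kN·m
  R_B = -6M₀ab/L³ = -6·(-8)·(8/3)·(16/3)/8³ = 4/3 kN
  M_B = M₀a(2b-a)/L² = (-8)·(8/3)·(2·(16/3)-(8/3))/8² = -8/3 kN·m
Load 2 — applied couple M₀=7 kN·m at a=4 m (b=L-a=4):
  R_A = 6M₀ab/L³ = 6·7·4·4/8³ = 21/16 kN
  M_A = M₀b(2a-b)/L² = 7·4·(2·4-4)/8² = 7/4 kN·m
  R_B = -6M₀ab/L³ = -6·7·4·4/8³ = -21/16 kN
  M_B = M₀a(2b-a)/L² = 7·4·(2·4-4)/8² = 7/4 kN·m
Load 3 — uniform load w=2 kN/m over full span:
  R_A = wL/2 = 2·8/2 = 8 kN
  M_A = wL²/12 = 2·8²/12 = 32/3 kN·m
  R_B = wL/2 = 2·8/2 = 8 kN
  M_B = -wL²/12 = -2·8²/12 = -32/3 kN·m
Load 4 — triangular load w₀=15 kN/m (0→w₀ over full span):
  R_A = 3w₀L/20 = 3·15·8/20 = 18 kN
  M_A = w₀L²/30 = 15·8²/30 = 32 kN·m
  R_B = 7w₀L/20 = 7·15·8/20 = 42 kN
  M_B = -w₀L²/20 = -15·8²/20 = -48 kN·m
Superposition: R_A = 1247/48 kN, M_A = 533/12 kN·m, R_B = 2401/48 kN, M_B = -715/12 kN·m

R_A = 1247/48 kN, M_A = 533/12 kN·m, R_B = 2401/48 kN, M_B = -715/12 kN·m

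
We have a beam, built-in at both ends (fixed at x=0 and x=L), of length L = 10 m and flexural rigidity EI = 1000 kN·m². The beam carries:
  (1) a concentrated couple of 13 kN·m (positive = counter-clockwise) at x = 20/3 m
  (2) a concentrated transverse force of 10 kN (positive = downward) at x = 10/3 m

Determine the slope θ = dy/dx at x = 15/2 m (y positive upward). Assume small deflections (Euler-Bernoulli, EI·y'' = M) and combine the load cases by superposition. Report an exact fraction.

Load 1 — applied couple M₀=13 kN·m at a=20/3 m (b=L-a=10/3):
  θ_1 = (R_Ax²/2 - M_Ax - M₀(x-a))/EI  [x>a] with R_A=26/15, M_A=13/3 = ((26/15)·(15/2)²/2 - (13/3)·(15/2) - 13·((15/2)-(20/3)))/1000 = 13/2400 rad
Load 2 — point force P=10 kN at a=10/3 m (b=L-a=20/3):
  θ_2 = Pa²(L-x)(2bL-(3b+a)(L-x))/(2L³EI)  [x>a] = 10·(10/3)²·(10-(15/2))·(2·(20/3)·10-(3·(20/3)+(10/3))·(10-(15/2)))/(2·10³·1000) = 1/96 rad
Superposition: θ = Σ θ_i = 19/1200 rad ≈ 0.015833 rad

θ(15/2) = 19/1200 rad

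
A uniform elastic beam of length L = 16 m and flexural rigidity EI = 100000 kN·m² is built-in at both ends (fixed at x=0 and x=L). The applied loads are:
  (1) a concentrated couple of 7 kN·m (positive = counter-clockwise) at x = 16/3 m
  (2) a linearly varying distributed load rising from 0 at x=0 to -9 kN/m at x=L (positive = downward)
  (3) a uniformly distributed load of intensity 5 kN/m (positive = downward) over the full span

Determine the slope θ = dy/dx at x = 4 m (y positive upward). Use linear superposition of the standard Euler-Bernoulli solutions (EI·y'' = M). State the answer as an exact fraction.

θ(4) = -7/46875 rad

Load 1 — applied couple M₀=7 kN·m at a=16/3 m (b=L-a=32/3):
  θ_1 = (R_Ax²/2 - M_Ax)/EI  [x≤a] with R_A=7/12, M_A=0 = ((7/12)·4²/2 - 0·4)/100000 = 7/150000 rad
Load 2 — triangular load w₀=-9 kN/m (0→w₀ over full span):
  θ_2 = -w₀(2x(L-x)(L-2x)(x+2L)+x²(L-x)²)/(120LEI) = -(-9)·(2·4·(16-4)·(16-2·4)·(4+2·16)+4²·(16-4)²)/(120·16·100000) = 351/250000 rad
Load 3 — uniform load w=5 kN/m over full span:
  θ_3 = -wx(L-x)(L-2x)/(12EI) = -5·4·(16-4)·(16-2·4)/(12·100000) = -1/625 rad
Superposition: θ = Σ θ_i = -7/46875 rad ≈ -0.000149 rad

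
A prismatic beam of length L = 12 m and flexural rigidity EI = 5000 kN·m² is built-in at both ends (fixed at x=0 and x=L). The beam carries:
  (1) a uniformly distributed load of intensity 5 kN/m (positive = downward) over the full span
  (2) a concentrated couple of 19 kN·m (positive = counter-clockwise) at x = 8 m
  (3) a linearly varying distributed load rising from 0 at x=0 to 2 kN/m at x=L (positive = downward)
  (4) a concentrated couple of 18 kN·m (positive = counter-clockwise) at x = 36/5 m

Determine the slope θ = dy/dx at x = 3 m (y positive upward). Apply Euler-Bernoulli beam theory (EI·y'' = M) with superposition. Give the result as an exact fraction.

Load 1 — uniform load w=5 kN/m over full span:
  θ_1 = -wx(L-x)(L-2x)/(12EI) = -5·3·(12-3)·(12-2·3)/(12·5000) = -27/2000 rad
Load 2 — applied couple M₀=19 kN·m at a=8 m (b=L-a=4):
  θ_2 = (R_Ax²/2 - M_Ax)/EI  [x≤a] with R_A=19/9, M_A=19/3 = ((19/9)·3²/2 - (19/3)·3)/5000 = -19/10000 rad
Load 3 — triangular load w₀=2 kN/m (0→w₀ over full span):
  θ_3 = -w₀(2x(L-x)(L-2x)(x+2L)+x²(L-x)²)/(120LEI) = -2·(2·3·(12-3)·(12-2·3)·(3+2·12)+3²·(12-3)²)/(120·12·5000) = -1053/400000 rad
Load 4 — applied couple M₀=18 kN·m at a=36/5 m (b=L-a=24/5):
  θ_4 = (R_Ax²/2 - M_Ax)/EI  [x≤a] with R_A=54/25, M_A=144/25 = ((54/25)·3²/2 - (144/25)·3)/5000 = -189/125000 rad
Superposition: θ = Σ θ_i = -39089/2000000 rad ≈ -0.019544 rad

θ(3) = -39089/2000000 rad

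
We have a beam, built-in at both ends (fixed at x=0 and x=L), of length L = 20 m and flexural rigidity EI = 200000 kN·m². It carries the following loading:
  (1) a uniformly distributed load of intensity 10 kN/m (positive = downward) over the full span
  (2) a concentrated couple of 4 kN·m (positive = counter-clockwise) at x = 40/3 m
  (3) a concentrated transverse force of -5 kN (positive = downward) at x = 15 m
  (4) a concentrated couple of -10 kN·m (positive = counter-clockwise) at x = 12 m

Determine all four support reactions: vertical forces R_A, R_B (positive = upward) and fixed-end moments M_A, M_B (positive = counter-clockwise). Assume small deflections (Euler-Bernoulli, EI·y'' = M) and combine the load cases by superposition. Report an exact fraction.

Load 1 — uniform load w=10 kN/m over full span:
  R_A = wL/2 = 10·20/2 = 100 kN
  M_A = wL²/12 = 10·20²/12 = 1000/3 kN·m
  R_B = wL/2 = 10·20/2 = 100 kN
  M_B = -wL²/12 = -10·20²/12 = -1000/3 kN·m
Load 2 — applied couple M₀=4 kN·m at a=40/3 m (b=L-a=20/3):
  R_A = 6M₀ab/L³ = 6·4·(40/3)·(20/3)/20³ = 4/15 kN
  M_A = M₀b(2a-b)/L² = 4·(20/3)·(2·(40/3)-(20/3))/20² = 4/3 kN·m
  R_B = -6M₀ab/L³ = -6·4·(40/3)·(20/3)/20³ = -4/15 kN
  M_B = M₀a(2b-a)/L² = 4·(40/3)·(2·(20/3)-(40/3))/20² = 0 kN·m
Load 3 — point force P=-5 kN at a=15 m (b=L-a=5):
  R_A = Pb²(3a+b)/L³ = (-5)·5²·(3·15+5)/20³ = -25/32 kN
  M_A = Pab²/L² = (-5)·15·5²/20² = -75/16 kN·m
  R_B = Pa²(a+3b)/L³ = (-5)·15²·(15+3·5)/20³ = -135/32 kN
  M_B = -Pa²b/L² = -(-5)·15²·5/20² = 225/16 kN·m
Load 4 — applied couple M₀=-10 kN·m at a=12 m (b=L-a=8):
  R_A = 6M₀ab/L³ = 6·(-10)·12·8/20³ = -18/25 kN
  M_A = M₀b(2a-b)/L² = (-10)·8·(2·12-8)/20² = -16/5 kN·m
  R_B = -6M₀ab/L³ = -6·(-10)·12·8/20³ = 18/25 kN
  M_B = M₀a(2b-a)/L² = (-10)·12·(2·8-12)/20² = -6/5 kN·m
Superposition: R_A = 237037/2400 kN, M_A = 78427/240 kN·m, R_B = 230963/2400 kN, M_B = -76913/240 kN·m

R_A = 237037/2400 kN, M_A = 78427/240 kN·m, R_B = 230963/2400 kN, M_B = -76913/240 kN·m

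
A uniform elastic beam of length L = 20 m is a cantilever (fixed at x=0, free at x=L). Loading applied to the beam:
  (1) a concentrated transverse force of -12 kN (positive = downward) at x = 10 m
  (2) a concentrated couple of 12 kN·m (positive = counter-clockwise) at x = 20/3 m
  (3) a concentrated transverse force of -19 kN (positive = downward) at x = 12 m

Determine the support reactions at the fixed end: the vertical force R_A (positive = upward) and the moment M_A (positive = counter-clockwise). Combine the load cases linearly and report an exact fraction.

R_A = -31 kN, M_A = -360 kN·m

Load 1 — point force P=-12 kN at a=10 m (b=L-a=10):
  R_A = P = (-12) = -12 kN
  M_A = Pa = (-12)·10 = -120 kN·m
Load 2 — applied couple M₀=12 kN·m at a=20/3 m (b=L-a=40/3):
  R_A = 0 kN
  M_A = -M₀ = -12 kN·m
Load 3 — point force P=-19 kN at a=12 m (b=L-a=8):
  R_A = P = (-19) = -19 kN
  M_A = Pa = (-19)·12 = -228 kN·m
Superposition: R_A = -31 kN, M_A = -360 kN·m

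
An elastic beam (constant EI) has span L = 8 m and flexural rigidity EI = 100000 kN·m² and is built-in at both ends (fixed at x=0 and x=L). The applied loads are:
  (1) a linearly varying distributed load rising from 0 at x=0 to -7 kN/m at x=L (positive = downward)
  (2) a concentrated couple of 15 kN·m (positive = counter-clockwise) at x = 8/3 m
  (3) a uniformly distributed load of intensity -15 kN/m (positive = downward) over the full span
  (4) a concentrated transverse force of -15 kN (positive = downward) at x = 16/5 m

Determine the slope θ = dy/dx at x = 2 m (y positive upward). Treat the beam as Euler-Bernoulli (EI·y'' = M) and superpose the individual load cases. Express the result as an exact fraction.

Load 1 — triangular load w₀=-7 kN/m (0→w₀ over full span):
  θ_1 = -w₀(2x(L-x)(L-2x)(x+2L)+x²(L-x)²)/(120LEI) = -(-7)·(2·2·(8-2)·(8-2·2)·(2+2·8)+2²·(8-2)²)/(120·8·100000) = 273/2000000 rad
Load 2 — applied couple M₀=15 kN·m at a=8/3 m (b=L-a=16/3):
  θ_2 = (R_Ax²/2 - M_Ax)/EI  [x≤a] with R_A=5/2, M_A=0 = ((5/2)·2²/2 - 0·2)/100000 = 1/20000 rad
Load 3 — uniform load w=-15 kN/m over full span:
  θ_3 = -wx(L-x)(L-2x)/(12EI) = -(-15)·2·(8-2)·(8-2·2)/(12·100000) = 3/5000 rad
Load 4 — point force P=-15 kN at a=16/5 m (b=L-a=24/5):
  θ_4 = -Pb²x(2aL-(3a+b)x)/(2L³EI)  [x≤a] = -(-15)·(24/5)²·2·(2·(16/5)·8-(3·(16/5)+(24/5))·2)/(2·8³·100000) = 189/1250000 rad
Superposition: θ = Σ θ_i = 9377/10000000 rad ≈ 0.000938 rad

θ(2) = 9377/10000000 rad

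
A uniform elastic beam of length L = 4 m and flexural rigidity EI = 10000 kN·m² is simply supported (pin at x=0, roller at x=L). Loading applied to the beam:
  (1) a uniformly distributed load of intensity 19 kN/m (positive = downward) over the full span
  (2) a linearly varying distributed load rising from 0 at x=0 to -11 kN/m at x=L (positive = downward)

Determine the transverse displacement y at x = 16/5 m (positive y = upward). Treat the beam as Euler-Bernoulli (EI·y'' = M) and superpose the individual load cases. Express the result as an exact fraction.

Load 1 — uniform load w=19 kN/m over full span:
  y_1 = -wx(L³-2Lx²+x³)/(24EI) = -19·(16/5)·(4³-2·4·(16/5)²+(16/5)³)/(24·10000) = -4408/1171875 m
Load 2 — triangular load w₀=-11 kN/m (0→w₀ over full span):
  y_2 = -w₀x(7L⁴-10L²x²+3x⁴)/(360LEI) = -(-11)·(16/5)·(7·4⁴-10·4²·(16/5)²+3·(16/5)⁴)/(360·4·10000) = 11176/9765625 m
Superposition: y = Σ y_i = -76672/29296875 m ≈ -0.002617 m

y(16/5) = -76672/29296875 m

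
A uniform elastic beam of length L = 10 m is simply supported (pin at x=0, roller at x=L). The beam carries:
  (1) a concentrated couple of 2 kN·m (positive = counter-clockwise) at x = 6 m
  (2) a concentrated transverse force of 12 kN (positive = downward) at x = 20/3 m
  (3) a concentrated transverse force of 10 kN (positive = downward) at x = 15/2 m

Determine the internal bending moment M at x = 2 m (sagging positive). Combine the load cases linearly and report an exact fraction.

Load 1 — applied couple M₀=2 kN·m at a=6 m (b=L-a=4):
  M_1 = M₀x/L  [x≤a] = 2·2/10 = 2/5 kN·m
Load 2 — point force P=12 kN at a=20/3 m (b=L-a=10/3):
  M_2 = Pbx/L  [x≤a] = 12·(10/3)·2/10 = 8 kN·m
Load 3 — point force P=10 kN at a=15/2 m (b=L-a=5/2):
  M_3 = Pbx/L  [x≤a] = 10·(5/2)·2/10 = 5 kN·m
Superposition: M = Σ M_i = 67/5 kN·m ≈ 13.400000 kN·m

M(2) = 67/5 kN·m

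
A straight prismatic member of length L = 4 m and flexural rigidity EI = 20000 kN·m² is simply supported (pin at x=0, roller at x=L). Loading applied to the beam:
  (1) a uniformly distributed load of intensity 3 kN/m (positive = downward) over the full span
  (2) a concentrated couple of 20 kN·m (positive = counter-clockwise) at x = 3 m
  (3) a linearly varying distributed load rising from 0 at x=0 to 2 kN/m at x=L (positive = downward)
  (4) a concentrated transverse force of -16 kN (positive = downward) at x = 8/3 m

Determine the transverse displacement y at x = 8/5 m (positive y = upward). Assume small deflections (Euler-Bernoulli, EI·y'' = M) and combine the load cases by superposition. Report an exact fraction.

Load 1 — uniform load w=3 kN/m over full span:
  y_1 = -wx(L³-2Lx²+x³)/(24EI) = -3·(8/5)·(4³-2·4·(8/5)²+(8/5)³)/(24·20000) = -186/390625 m
Load 2 — applied couple M₀=20 kN·m at a=3 m (b=L-a=1):
  y_2 = (M₀x³/(6L)+C₁x)/EI  [x≤a] with C₁=M₀(3b²-L²)/(6L)=-65/6 = (20·(8/5)³/(6·4)+(-65/6)·(8/5))/20000 = -87/125000 m
Load 3 — triangular load w₀=2 kN/m (0→w₀ over full span):
  y_3 = -w₀x(7L⁴-10L²x²+3x⁴)/(360LEI) = -2·(8/5)·(7·4⁴-10·4²·(8/5)²+3·(8/5)⁴)/(360·4·20000) = -4564/29296875 m
Load 4 — point force P=-16 kN at a=8/3 m (b=L-a=4/3):
  y_4 = -Pbx(L²-b²-x²)/(6LEI)  [x≤a] = -(-16)·(4/3)·(8/5)·(4²-(4/3)²-(8/5)²)/(6·4·20000) = 5248/6328125 m
Superposition: y = Σ y_i = -3155399/6328125000 m ≈ -0.000499 m

y(8/5) = -3155399/6328125000 m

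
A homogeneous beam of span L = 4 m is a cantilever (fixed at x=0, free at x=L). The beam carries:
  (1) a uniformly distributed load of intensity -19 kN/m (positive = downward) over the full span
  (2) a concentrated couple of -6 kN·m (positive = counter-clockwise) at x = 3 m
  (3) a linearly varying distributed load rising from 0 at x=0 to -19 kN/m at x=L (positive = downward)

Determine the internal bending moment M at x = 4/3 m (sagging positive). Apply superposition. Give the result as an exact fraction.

M(4/3) = 9242/81 kN·m

Load 1 — uniform load w=-19 kN/m over full span:
  M_1 = -w(L-x)²/2 = -(-19)·(4-(4/3))²/2 = 608/9 kN·m
Load 2 — applied couple M₀=-6 kN·m at a=3 m (b=L-a=1):
  M_2 = M₀  [x≤a] = (-6) = -6 kN·m
Load 3 — triangular load w₀=-19 kN/m (0→w₀ over full span):
  M_3 = w₀Lx/2 - w₀L²/3 - w₀x³/(6L) = (-19)·4·(4/3)/2 - (-19)·4²/3 - (-19)·(4/3)³/(6·4) = 4256/81 kN·m
Superposition: M = Σ M_i = 9242/81 kN·m ≈ 114.098765 kN·m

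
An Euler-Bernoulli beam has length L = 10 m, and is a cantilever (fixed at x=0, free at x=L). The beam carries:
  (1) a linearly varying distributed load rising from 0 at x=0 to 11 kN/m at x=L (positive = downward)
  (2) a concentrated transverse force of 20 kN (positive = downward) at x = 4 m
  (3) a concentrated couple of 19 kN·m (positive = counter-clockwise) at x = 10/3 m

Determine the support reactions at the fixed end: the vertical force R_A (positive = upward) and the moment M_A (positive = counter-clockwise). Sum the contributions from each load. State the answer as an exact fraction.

R_A = 75 kN, M_A = 1283/3 kN·m

Load 1 — triangular load w₀=11 kN/m (0→w₀ over full span):
  R_A = w₀L/2 = 11·10/2 = 55 kN
  M_A = w₀L²/3 = 11·10²/3 = 1100/3 kN·m
Load 2 — point force P=20 kN at a=4 m (b=L-a=6):
  R_A = P = 20 kN
  M_A = Pa = 20·4 = 80 kN·m
Load 3 — applied couple M₀=19 kN·m at a=10/3 m (b=L-a=20/3):
  R_A = 0 kN
  M_A = -M₀ = -19 kN·m
Superposition: R_A = 75 kN, M_A = 1283/3 kN·m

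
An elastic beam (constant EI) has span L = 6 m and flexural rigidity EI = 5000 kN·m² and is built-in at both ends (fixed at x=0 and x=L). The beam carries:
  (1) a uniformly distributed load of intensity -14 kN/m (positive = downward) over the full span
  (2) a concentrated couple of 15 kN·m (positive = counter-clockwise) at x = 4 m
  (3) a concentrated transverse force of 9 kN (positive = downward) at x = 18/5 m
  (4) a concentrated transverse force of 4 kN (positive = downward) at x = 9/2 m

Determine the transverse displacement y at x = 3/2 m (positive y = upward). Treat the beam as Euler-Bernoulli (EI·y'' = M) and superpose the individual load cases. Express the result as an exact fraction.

y(3/2) = 11433/3200000 m

Load 1 — uniform load w=-14 kN/m over full span:
  y_1 = -wx²(L-x)²/(24EI) = -(-14)·(3/2)²·(6-(3/2))²/(24·5000) = 1701/320000 m
Load 2 — applied couple M₀=15 kN·m at a=4 m (b=L-a=2):
  y_2 = (R_Ax³/6 - M_Ax²/2)/EI  [x≤a] with R_A=10/3, M_A=5 = ((10/3)·(3/2)³/6 - 5·(3/2)²/2)/5000 = -3/4000 m
Load 3 — point force P=9 kN at a=18/5 m (b=L-a=12/5):
  y_3 = -Pb²x²(3aL-(3a+b)x)/(6L³EI)  [x≤a] = -9·(12/5)²·(3/2)²·(3·(18/5)·6-(3·(18/5)+(12/5))·(3/2))/(6·6³·5000) = -81/100000 m
Load 4 — point force P=4 kN at a=9/2 m (b=L-a=3/2):
  y_4 = -Pb²x²(3aL-(3a+b)x)/(6L³EI)  [x≤a] = -4·(3/2)²·(3/2)²·(3·(9/2)·6-(3·(9/2)+(3/2))·(3/2))/(6·6³·5000) = -117/640000 m
Superposition: y = Σ y_i = 11433/3200000 m ≈ 0.003573 m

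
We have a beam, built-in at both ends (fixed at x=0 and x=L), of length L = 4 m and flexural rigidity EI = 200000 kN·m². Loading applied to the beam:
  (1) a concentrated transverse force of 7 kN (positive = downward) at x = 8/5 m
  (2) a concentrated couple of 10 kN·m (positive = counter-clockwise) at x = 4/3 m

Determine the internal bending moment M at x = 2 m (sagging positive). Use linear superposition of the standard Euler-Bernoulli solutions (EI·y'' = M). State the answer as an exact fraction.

M(2) = -82/75 kN·m

Load 1 — point force P=7 kN at a=8/5 m (b=L-a=12/5):
  M_1 = Pa²(a+3b)(L-x)/L³ - Pa²b/L²  [x>a] = 7·(8/5)²·((8/5)+3·(12/5))·(4-2)/4³ - 7·(8/5)²·(12/5)/4² = 56/25 kN·m
Load 2 — applied couple M₀=10 kN·m at a=4/3 m (b=L-a=8/3):
  M_2 = R_Ax - M_A - M₀  [x>a] with R_A=10/3, M_A=0 = (10/3)·2 - 0 - 10 = -10/3 kN·m
Superposition: M = Σ M_i = -82/75 kN·m ≈ -1.093333 kN·m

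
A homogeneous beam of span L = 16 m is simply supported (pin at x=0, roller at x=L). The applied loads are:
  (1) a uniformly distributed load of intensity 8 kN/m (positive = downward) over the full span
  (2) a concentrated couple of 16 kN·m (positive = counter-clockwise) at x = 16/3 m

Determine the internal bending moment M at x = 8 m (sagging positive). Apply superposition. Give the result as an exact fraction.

M(8) = 248 kN·m

Load 1 — uniform load w=8 kN/m over full span:
  M_1 = wx(L-x)/2 = 8·8·(16-8)/2 = 256 kN·m
Load 2 — applied couple M₀=16 kN·m at a=16/3 m (b=L-a=32/3):
  M_2 = M₀x/L - M₀  [x>a] = 16·8/16 - 16 = -8 kN·m
Superposition: M = Σ M_i = 248 kN·m ≈ 248.000000 kN·m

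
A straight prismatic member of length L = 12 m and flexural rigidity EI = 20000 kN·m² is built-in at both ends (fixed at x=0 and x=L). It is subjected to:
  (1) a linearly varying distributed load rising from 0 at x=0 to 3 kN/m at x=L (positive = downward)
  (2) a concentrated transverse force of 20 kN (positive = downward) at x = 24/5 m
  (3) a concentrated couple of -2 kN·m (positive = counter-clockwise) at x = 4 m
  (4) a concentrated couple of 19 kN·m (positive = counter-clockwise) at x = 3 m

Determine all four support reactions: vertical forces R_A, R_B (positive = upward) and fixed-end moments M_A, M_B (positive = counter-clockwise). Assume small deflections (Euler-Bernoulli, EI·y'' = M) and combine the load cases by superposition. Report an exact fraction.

R_A = 143417/7200 kN, M_A = 18159/400 kN·m, R_B = 130183/7200 kN, M_B = -47243/1200 kN·m

Load 1 — triangular load w₀=3 kN/m (0→w₀ over full span):
  R_A = 3w₀L/20 = 3·3·12/20 = 27/5 kN
  M_A = w₀L²/30 = 3·12²/30 = 72/5 kN·m
  R_B = 7w₀L/20 = 7·3·12/20 = 63/5 kN
  M_B = -w₀L²/20 = -3·12²/20 = -108/5 kN·m
Load 2 — point force P=20 kN at a=24/5 m (b=L-a=36/5):
  R_A = Pb²(3a+b)/L³ = 20·(36/5)²·(3·(24/5)+(36/5))/12³ = 324/25 kN
  M_A = Pab²/L² = 20·(24/5)·(36/5)²/12² = 864/25 kN·m
  R_B = Pa²(a+3b)/L³ = 20·(24/5)²·((24/5)+3·(36/5))/12³ = 176/25 kN
  M_B = -Pa²b/L² = -20·(24/5)²·(36/5)/12² = -576/25 kN·m
Load 3 — applied couple M₀=-2 kN·m at a=4 m (b=L-a=8):
  R_A = 6M₀ab/L³ = 6·(-2)·4·8/12³ = -2/9 kN
  M_A = M₀b(2a-b)/L² = (-2)·8·(2·4-8)/12² = 0 kN·m
  R_B = -6M₀ab/L³ = -6·(-2)·4·8/12³ = 2/9 kN
  M_B = M₀a(2b-a)/L² = (-2)·4·(2·8-4)/12² = -2/3 kN·m
Load 4 — applied couple M₀=19 kN·m at a=3 m (b=L-a=9):
  R_A = 6M₀ab/L³ = 6·19·3·9/12³ = 57/32 kN
  M_A = M₀b(2a-b)/L² = 19·9·(2·3-9)/12² = -57/16 kN·m
  R_B = -6M₀ab/L³ = -6·19·3·9/12³ = -57/32 kN
  M_B = M₀a(2b-a)/L² = 19·3·(2·9-3)/12² = 95/16 kN·m
Superposition: R_A = 143417/7200 kN, M_A = 18159/400 kN·m, R_B = 130183/7200 kN, M_B = -47243/1200 kN·m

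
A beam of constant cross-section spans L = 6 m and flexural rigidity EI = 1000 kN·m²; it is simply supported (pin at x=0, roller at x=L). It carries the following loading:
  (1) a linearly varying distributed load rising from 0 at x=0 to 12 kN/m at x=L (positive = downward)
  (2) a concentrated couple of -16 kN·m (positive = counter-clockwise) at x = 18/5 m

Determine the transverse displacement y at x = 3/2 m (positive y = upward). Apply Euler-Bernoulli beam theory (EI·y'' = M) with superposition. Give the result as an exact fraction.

Load 1 — triangular load w₀=12 kN/m (0→w₀ over full span):
  y_1 = -w₀x(7L⁴-10L²x²+3x⁴)/(360LEI) = -12·(3/2)·(7·6⁴-10·6²·(3/2)²+3·(3/2)⁴)/(360·6·1000) = -8829/128000 m
Load 2 — applied couple M₀=-16 kN·m at a=18/5 m (b=L-a=12/5):
  y_2 = (M₀x³/(6L)+C₁x)/EI  [x≤a] with C₁=M₀(3b²-L²)/(6L)=208/25 = ((-16)·(3/2)³/(6·6)+(208/25)·(3/2))/1000 = 549/50000 m
Superposition: y = Σ y_i = -185589/3200000 m ≈ -0.057997 m

y(3/2) = -185589/3200000 m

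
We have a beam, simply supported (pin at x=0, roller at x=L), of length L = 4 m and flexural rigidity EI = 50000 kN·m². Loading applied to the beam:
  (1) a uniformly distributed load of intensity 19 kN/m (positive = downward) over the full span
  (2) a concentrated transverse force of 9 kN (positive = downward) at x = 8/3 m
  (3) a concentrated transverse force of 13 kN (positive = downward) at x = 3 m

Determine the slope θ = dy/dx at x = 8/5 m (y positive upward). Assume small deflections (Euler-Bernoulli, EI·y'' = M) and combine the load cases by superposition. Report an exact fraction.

Load 1 — uniform load w=19 kN/m over full span:
  θ_1 = -w(L³-6Lx²+4x³)/(24EI) = -19·(4³-6·4·(8/5)²+4·(8/5)³)/(24·50000) = -703/2343750 rad
Load 2 — point force P=9 kN at a=8/3 m (b=L-a=4/3):
  θ_2 = -Pb(L²-b²-3x²)/(6LEI)  [x≤a] = -9·(4/3)·(4²-(4/3)²-3·(8/5)²)/(6·4·50000) = -46/703125 rad
Load 3 — point force P=13 kN at a=3 m (b=L-a=1):
  θ_3 = -Pb(L²-b²-3x²)/(6LEI)  [x≤a] = -13·1·(4²-1²-3·(8/5)²)/(6·4·50000) = -793/10000000 rad
Superposition: θ = Σ θ_i = -200101/450000000 rad ≈ -0.000445 rad

θ(8/5) = -200101/450000000 rad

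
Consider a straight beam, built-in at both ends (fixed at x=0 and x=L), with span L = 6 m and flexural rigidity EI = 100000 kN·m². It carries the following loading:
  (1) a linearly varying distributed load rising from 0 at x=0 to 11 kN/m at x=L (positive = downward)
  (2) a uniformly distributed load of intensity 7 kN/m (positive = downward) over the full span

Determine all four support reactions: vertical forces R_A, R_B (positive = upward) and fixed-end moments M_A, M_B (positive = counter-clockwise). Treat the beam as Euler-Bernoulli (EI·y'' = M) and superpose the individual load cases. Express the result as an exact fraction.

R_A = 309/10 kN, M_A = 171/5 kN·m, R_B = 441/10 kN, M_B = -204/5 kN·m

Load 1 — triangular load w₀=11 kN/m (0→w₀ over full span):
  R_A = 3w₀L/20 = 3·11·6/20 = 99/10 kN
  M_A = w₀L²/30 = 11·6²/30 = 66/5 kN·m
  R_B = 7w₀L/20 = 7·11·6/20 = 231/10 kN
  M_B = -w₀L²/20 = -11·6²/20 = -99/5 kN·m
Load 2 — uniform load w=7 kN/m over full span:
  R_A = wL/2 = 7·6/2 = 21 kN
  M_A = wL²/12 = 7·6²/12 = 21 kN·m
  R_B = wL/2 = 7·6/2 = 21 kN
  M_B = -wL²/12 = -7·6²/12 = -21 kN·m
Superposition: R_A = 309/10 kN, M_A = 171/5 kN·m, R_B = 441/10 kN, M_B = -204/5 kN·m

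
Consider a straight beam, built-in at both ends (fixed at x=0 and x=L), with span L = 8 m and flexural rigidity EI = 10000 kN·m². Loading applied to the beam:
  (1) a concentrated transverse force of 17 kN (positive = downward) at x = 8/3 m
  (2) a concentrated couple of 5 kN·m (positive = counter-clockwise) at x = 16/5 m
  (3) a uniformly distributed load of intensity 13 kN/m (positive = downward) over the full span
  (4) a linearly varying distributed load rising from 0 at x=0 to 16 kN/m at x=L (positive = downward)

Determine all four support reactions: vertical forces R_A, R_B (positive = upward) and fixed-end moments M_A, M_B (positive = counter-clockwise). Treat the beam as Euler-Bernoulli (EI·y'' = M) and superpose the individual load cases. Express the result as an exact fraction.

Load 1 — point force P=17 kN at a=8/3 m (b=L-a=16/3):
  R_A = Pb²(3a+b)/L³ = 17·(16/3)²·(3·(8/3)+(16/3))/8³ = 340/27 kN
  M_A = Pab²/L² = 17·(8/3)·(16/3)²/8² = 544/27 kN·m
  R_B = Pa²(a+3b)/L³ = 17·(8/3)²·((8/3)+3·(16/3))/8³ = 119/27 kN
  M_B = -Pa²b/L² = -17·(8/3)²·(16/3)/8² = -272/27 kN·m
Load 2 — applied couple M₀=5 kN·m at a=16/5 m (b=L-a=24/5):
  R_A = 6M₀ab/L³ = 6·5·(16/5)·(24/5)/8³ = 9/10 kN
  M_A = M₀b(2a-b)/L² = 5·(24/5)·(2·(16/5)-(24/5))/8² = 3/5 kN·m
  R_B = -6M₀ab/L³ = -6·5·(16/5)·(24/5)/8³ = -9/10 kN
  M_B = M₀a(2b-a)/L² = 5·(16/5)·(2·(24/5)-(16/5))/8² = 8/5 kN·m
Load 3 — uniform load w=13 kN/m over full span:
  R_A = wL/2 = 13·8/2 = 52 kN
  M_A = wL²/12 = 13·8²/12 = 208/3 kN·m
  R_B = wL/2 = 13·8/2 = 52 kN
  M_B = -wL²/12 = -13·8²/12 = -208/3 kN·m
Load 4 — triangular load w₀=16 kN/m (0→w₀ over full span):
  R_A = 3w₀L/20 = 3·16·8/20 = 96/5 kN
  M_A = w₀L²/30 = 16·8²/30 = 512/15 kN·m
  R_B = 7w₀L/20 = 7·16·8/20 = 224/5 kN
  M_B = -w₀L²/20 = -16·8²/20 = -256/5 kN·m
Superposition: R_A = 22867/270 kN, M_A = 16769/135 kN·m, R_B = 27083/270 kN, M_B = -17416/135 kN·m

R_A = 22867/270 kN, M_A = 16769/135 kN·m, R_B = 27083/270 kN, M_B = -17416/135 kN·m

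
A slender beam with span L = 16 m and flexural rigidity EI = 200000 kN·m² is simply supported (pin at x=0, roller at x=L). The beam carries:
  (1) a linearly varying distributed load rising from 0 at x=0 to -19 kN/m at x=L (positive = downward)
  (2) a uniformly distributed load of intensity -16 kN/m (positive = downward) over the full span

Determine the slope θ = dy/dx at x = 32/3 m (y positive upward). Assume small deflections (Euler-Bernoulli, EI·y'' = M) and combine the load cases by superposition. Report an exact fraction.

θ(32/3) = -38792/3796875 rad

Load 1 — triangular load w₀=-19 kN/m (0→w₀ over full span):
  θ_1 = -w₀(7L⁴-30L²x²+15x⁴)/(360LEI) = -(-19)·(7·16⁴-30·16²·(32/3)²+15·(32/3)⁴)/(360·16·200000) = -13832/3796875 rad
Load 2 — uniform load w=-16 kN/m over full span:
  θ_2 = -w(L³-6Lx²+4x³)/(24EI) = -(-16)·(16³-6·16·(32/3)²+4·(32/3)³)/(24·200000) = -1664/253125 rad
Superposition: θ = Σ θ_i = -38792/3796875 rad ≈ -0.010217 rad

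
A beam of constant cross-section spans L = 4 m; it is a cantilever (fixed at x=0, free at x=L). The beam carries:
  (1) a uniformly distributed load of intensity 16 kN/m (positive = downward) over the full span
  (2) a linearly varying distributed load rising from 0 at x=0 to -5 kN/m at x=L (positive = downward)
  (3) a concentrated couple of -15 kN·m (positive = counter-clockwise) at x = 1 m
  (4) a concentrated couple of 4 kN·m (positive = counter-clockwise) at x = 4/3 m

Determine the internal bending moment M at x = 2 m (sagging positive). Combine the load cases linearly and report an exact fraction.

Load 1 — uniform load w=16 kN/m over full span:
  M_1 = -w(L-x)²/2 = -16·(4-2)²/2 = -32 kN·m
Load 2 — triangular load w₀=-5 kN/m (0→w₀ over full span):
  M_2 = w₀Lx/2 - w₀L²/3 - w₀x³/(6L) = (-5)·4·2/2 - (-5)·4²/3 - (-5)·2³/(6·4) = 25/3 kN·m
Load 3 — applied couple M₀=-15 kN·m at a=1 m (b=L-a=3):
  M_3 = 0  [x>a] = 0 kN·m
Load 4 — applied couple M₀=4 kN·m at a=4/3 m (b=L-a=8/3):
  M_4 = 0  [x>a] = 0 kN·m
Superposition: M = Σ M_i = -71/3 kN·m ≈ -23.666667 kN·m

M(2) = -71/3 kN·m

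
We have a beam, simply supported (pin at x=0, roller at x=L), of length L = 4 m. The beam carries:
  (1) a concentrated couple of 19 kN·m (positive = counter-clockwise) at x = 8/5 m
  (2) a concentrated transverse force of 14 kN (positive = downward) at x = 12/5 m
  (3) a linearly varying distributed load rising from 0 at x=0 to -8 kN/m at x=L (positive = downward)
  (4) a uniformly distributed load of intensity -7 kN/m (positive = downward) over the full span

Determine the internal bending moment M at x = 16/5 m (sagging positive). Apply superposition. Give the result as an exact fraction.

M(16/5) = -1523/125 kN·m

Load 1 — applied couple M₀=19 kN·m at a=8/5 m (b=L-a=12/5):
  M_1 = M₀x/L - M₀  [x>a] = 19·(16/5)/4 - 19 = -19/5 kN·m
Load 2 — point force P=14 kN at a=12/5 m (b=L-a=8/5):
  M_2 = Pa(L-x)/L  [x>a] = 14·(12/5)·(4-(16/5))/4 = 168/25 kN·m
Load 3 — triangular load w₀=-8 kN/m (0→w₀ over full span):
  M_3 = w₀Lx/6 - w₀x³/(6L) = (-8)·4·(16/5)/6 - (-8)·(16/5)³/(6·4) = -768/125 kN·m
Load 4 — uniform load w=-7 kN/m over full span:
  M_4 = wx(L-x)/2 = (-7)·(16/5)·(4-(16/5))/2 = -224/25 kN·m
Superposition: M = Σ M_i = -1523/125 kN·m ≈ -12.184000 kN·m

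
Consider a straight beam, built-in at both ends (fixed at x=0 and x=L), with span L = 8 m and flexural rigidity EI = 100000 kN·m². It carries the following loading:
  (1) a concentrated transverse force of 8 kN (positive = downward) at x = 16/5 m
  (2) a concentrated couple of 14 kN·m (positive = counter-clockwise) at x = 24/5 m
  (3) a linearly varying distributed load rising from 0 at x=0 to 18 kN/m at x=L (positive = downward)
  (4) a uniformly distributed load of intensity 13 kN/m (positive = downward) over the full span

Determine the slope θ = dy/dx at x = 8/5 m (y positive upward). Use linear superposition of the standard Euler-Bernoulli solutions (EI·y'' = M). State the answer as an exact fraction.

Load 1 — point force P=8 kN at a=16/5 m (b=L-a=24/5):
  θ_1 = -Pb²x(2aL-(3a+b)x)/(2L³EI)  [x≤a] = -8·(24/5)²·(8/5)·(2·(16/5)·8-(3·(16/5)+(24/5))·(8/5))/(2·8³·100000) = -792/9765625 rad
Load 2 — applied couple M₀=14 kN·m at a=24/5 m (b=L-a=16/5):
  θ_2 = (R_Ax²/2 - M_Ax)/EI  [x≤a] with R_A=63/25, M_A=112/25 = ((63/25)·(8/5)²/2 - (112/25)·(8/5))/100000 = -77/1953125 rad
Load 3 — triangular load w₀=18 kN/m (0→w₀ over full span):
  θ_3 = -w₀(2x(L-x)(L-2x)(x+2L)+x²(L-x)²)/(120LEI) = -18·(2·(8/5)·(8-(8/5))·(8-2·(8/5))·((8/5)+2·8)+(8/5)²·(8-(8/5))²)/(120·8·100000) = -672/1953125 rad
Load 4 — uniform load w=13 kN/m over full span:
  θ_4 = -wx(L-x)(L-2x)/(12EI) = -13·(8/5)·(8-(8/5))·(8-2·(8/5))/(12·100000) = -208/390625 rad
Superposition: θ = Σ θ_i = -9737/9765625 rad ≈ -0.000997 rad

θ(8/5) = -9737/9765625 rad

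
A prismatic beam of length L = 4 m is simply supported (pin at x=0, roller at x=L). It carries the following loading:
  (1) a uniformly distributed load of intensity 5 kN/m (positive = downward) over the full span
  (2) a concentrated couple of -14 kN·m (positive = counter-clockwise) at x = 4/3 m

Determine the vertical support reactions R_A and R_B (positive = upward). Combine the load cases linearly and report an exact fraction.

Load 1 — uniform load w=5 kN/m over full span:
  R_A = wL/2 = 5·4/2 = 10 kN
  R_B = wL/2 = 5·4/2 = 10 kN
Load 2 — applied couple M₀=-14 kN·m at a=4/3 m (b=L-a=8/3):
  R_A = M₀/L = (-14)/4 = -7/2 kN
  R_B = -M₀/L = -(-14)/4 = 7/2 kN
Superposition: R_A = 13/2 kN, R_B = 27/2 kN

R_A = 13/2 kN, R_B = 27/2 kN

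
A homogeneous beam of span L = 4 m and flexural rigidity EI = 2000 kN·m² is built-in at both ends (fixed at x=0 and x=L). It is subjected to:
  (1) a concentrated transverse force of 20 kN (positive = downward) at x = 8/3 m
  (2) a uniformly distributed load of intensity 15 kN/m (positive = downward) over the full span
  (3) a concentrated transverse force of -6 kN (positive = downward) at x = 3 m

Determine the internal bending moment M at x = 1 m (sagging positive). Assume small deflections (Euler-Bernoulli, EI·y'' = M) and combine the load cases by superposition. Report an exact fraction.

Load 1 — point force P=20 kN at a=8/3 m (b=L-a=4/3):
  M_1 = Pb²(3a+b)x/L³ - Pab²/L²  [x≤a] = 20·(4/3)²·(3·(8/3)+(4/3))·1/4³ - 20·(8/3)·(4/3)²/4² = -20/27 kN·m
Load 2 — uniform load w=15 kN/m over full span:
  M_2 = wLx/2 - wL²/12 - wx²/2 = 15·4·1/2 - 15·4²/12 - 15·1²/2 = 5/2 kN·m
Load 3 — point force P=-6 kN at a=3 m (b=L-a=1):
  M_3 = Pb²(3a+b)x/L³ - Pab²/L²  [x≤a] = (-6)·1²·(3·3+1)·1/4³ - (-6)·3·1²/4² = 3/16 kN·m
Superposition: M = Σ M_i = 841/432 kN·m ≈ 1.946759 kN·m

M(1) = 841/432 kN·m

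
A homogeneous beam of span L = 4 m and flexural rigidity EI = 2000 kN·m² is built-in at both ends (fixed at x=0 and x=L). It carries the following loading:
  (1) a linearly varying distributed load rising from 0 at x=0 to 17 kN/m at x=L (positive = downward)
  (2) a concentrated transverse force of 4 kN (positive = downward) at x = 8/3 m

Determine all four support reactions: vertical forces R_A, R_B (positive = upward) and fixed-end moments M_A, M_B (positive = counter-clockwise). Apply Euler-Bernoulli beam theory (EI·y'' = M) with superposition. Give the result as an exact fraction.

R_A = 1517/135 kN, M_A = 1384/135 kN·m, R_B = 3613/135 kN, M_B = -2156/135 kN·m

Load 1 — triangular load w₀=17 kN/m (0→w₀ over full span):
  R_A = 3w₀L/20 = 3·17·4/20 = 51/5 kN
  M_A = w₀L²/30 = 17·4²/30 = 136/15 kN·m
  R_B = 7w₀L/20 = 7·17·4/20 = 119/5 kN
  M_B = -w₀L²/20 = -17·4²/20 = -68/5 kN·m
Load 2 — point force P=4 kN at a=8/3 m (b=L-a=4/3):
  R_A = Pb²(3a+b)/L³ = 4·(4/3)²·(3·(8/3)+(4/3))/4³ = 28/27 kN
  M_A = Pab²/L² = 4·(8/3)·(4/3)²/4² = 32/27 kN·m
  R_B = Pa²(a+3b)/L³ = 4·(8/3)²·((8/3)+3·(4/3))/4³ = 80/27 kN
  M_B = -Pa²b/L² = -4·(8/3)²·(4/3)/4² = -64/27 kN·m
Superposition: R_A = 1517/135 kN, M_A = 1384/135 kN·m, R_B = 3613/135 kN, M_B = -2156/135 kN·m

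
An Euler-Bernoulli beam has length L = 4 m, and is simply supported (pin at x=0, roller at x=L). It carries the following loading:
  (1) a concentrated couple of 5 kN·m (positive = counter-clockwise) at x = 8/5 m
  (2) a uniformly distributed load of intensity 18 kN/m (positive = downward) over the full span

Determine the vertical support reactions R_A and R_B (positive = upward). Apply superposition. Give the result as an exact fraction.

R_A = 149/4 kN, R_B = 139/4 kN

Load 1 — applied couple M₀=5 kN·m at a=8/5 m (b=L-a=12/5):
  R_A = M₀/L = 5/4 kN
  R_B = -M₀/L = -5/4 kN
Load 2 — uniform load w=18 kN/m over full span:
  R_A = wL/2 = 18·4/2 = 36 kN
  R_B = wL/2 = 18·4/2 = 36 kN
Superposition: R_A = 149/4 kN, R_B = 139/4 kN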